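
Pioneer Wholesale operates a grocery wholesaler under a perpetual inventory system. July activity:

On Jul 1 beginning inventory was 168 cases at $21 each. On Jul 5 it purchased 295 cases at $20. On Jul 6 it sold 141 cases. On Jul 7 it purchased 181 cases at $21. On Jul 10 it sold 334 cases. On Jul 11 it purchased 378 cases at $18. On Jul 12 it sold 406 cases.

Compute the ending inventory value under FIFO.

Jul 6, 141 sold [FIFO — oldest first]: 141 @ $21 = $2,961
Jul 10, 334 sold [FIFO — oldest first]: 27 @ $21 + 295 @ $20 + 12 @ $21 = $6,719
Jul 12, 406 sold [FIFO — oldest first]: 169 @ $21 + 237 @ $18 = $7,815
Total COGS = $2,961 + $6,719 + $7,815 = $17,495
Ending inventory: 141 @ $18 = $2,538
Check: goods available $20,033 = COGS $17,495 + ending $2,538

Ending inventory = $2,538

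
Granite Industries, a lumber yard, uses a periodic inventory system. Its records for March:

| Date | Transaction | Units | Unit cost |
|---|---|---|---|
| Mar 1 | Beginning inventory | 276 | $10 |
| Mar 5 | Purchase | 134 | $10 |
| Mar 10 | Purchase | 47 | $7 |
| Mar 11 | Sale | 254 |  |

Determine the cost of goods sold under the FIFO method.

COGS = $2,540

Mar 11, 254 sold [FIFO — oldest first]: 254 @ $10 = $2,540
Ending inventory: 22 @ $10 + 134 @ $10 + 47 @ $7 = $1,889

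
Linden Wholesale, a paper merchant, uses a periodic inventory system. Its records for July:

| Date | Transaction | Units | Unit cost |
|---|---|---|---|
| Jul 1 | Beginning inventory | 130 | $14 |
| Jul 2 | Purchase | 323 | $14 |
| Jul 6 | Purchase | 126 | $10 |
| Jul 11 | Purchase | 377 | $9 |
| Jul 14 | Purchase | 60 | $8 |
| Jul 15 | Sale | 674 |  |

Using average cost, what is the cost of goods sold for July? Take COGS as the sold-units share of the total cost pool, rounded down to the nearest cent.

COGS = $7,612.35

Jul 15, sell 674: 674/1016 × $11,475.00 → $7,612.35
Ending inventory (cost pool remaining) = $3,862.65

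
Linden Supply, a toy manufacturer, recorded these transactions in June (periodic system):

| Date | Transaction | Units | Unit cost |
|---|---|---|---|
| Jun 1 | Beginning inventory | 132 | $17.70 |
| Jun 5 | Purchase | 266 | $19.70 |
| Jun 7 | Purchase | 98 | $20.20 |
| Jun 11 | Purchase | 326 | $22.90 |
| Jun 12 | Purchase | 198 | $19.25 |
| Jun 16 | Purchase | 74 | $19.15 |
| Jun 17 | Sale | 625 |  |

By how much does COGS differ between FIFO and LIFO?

$729.10

FIFO COGS: 132 @ $17.70 + 266 @ $19.70 + 98 @ $20.20 + 129 @ $22.90 = $12,510.30
LIFO COGS: 74 @ $19.15 + 198 @ $19.25 + 326 @ $22.90 + 27 @ $20.20 = $13,239.40
Difference = |$12,510.30 − $13,239.40| = $729.10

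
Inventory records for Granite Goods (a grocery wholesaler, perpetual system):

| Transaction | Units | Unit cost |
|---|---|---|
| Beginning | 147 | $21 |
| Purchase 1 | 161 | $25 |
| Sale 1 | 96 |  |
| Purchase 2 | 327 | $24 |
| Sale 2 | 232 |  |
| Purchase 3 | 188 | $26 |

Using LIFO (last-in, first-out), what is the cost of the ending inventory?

Ending inventory = $11,880

Sale 1 (96) [LIFO — newest first]: 96 @ $25 = $2,400
Sale 2 (232) [LIFO — newest first]: 232 @ $24 = $5,568
Total COGS = $2,400 + $5,568 = $7,968
Ending inventory: 147 @ $21 + 65 @ $25 + 95 @ $24 + 188 @ $26 = $11,880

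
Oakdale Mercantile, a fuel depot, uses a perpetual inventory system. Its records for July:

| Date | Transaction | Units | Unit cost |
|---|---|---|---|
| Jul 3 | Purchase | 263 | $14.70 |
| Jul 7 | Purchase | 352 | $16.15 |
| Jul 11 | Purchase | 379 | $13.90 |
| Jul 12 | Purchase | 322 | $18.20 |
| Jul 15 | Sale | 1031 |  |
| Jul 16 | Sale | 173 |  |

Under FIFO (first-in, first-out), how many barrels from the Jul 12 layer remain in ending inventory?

Jul 15, 1031 sold [FIFO — oldest first]: 263 @ $14.70 + 352 @ $16.15 + 379 @ $13.90 + 37 @ $18.20 = $15,492.40
Jul 16, 173 sold [FIFO — oldest first]: 173 @ $18.20 = $3,148.60
Total COGS = $15,492.40 + $3,148.60 = $18,641.00
Ending inventory: 112 @ $18.20 = $2,038.40

112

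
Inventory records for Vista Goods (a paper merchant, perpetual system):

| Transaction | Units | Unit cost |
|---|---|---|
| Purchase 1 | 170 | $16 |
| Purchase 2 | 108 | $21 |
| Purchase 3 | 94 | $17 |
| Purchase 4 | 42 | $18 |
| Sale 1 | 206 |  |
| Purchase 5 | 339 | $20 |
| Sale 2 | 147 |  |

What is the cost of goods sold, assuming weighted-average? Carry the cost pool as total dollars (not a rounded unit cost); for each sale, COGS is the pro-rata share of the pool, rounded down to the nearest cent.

COGS = $6,466.61

After Purchase 1: 170 on hand, pool $2,720.00 (≈ $16.0000 each)
After Purchase 2: 278 on hand, pool $4,988.00 (≈ $17.9424 each)
After Purchase 3: 372 on hand, pool $6,586.00 (≈ $17.7043 each)
After Purchase 4: 414 on hand, pool $7,342.00 (≈ $17.7343 each)
Sale 1, sell 206: 206/414 × $7,342.00 → $3,653.26
After Purchase 5: 547 on hand, pool $10,468.74 (≈ $19.1385 each)
Sale 2, sell 147: 147/547 × $10,468.74 → $2,813.35
Total COGS = $3,653.26 + $2,813.35 = $6,466.61
Ending inventory (cost pool remaining) = $7,655.39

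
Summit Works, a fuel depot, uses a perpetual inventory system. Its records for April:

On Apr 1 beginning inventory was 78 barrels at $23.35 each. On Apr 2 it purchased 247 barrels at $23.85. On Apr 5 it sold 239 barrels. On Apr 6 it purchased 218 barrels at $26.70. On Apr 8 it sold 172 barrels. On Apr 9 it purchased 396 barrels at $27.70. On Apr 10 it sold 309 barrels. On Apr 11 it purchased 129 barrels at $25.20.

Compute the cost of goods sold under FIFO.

Apr 5, 239 sold [FIFO — oldest first]: 78 @ $23.35 + 161 @ $23.85 = $5,661.15
Apr 8, 172 sold [FIFO — oldest first]: 86 @ $23.85 + 86 @ $26.70 = $4,347.30
Apr 10, 309 sold [FIFO — oldest first]: 132 @ $26.70 + 177 @ $27.70 = $8,427.30
Total COGS = $5,661.15 + $4,347.30 + $8,427.30 = $18,435.75
Ending inventory: 219 @ $27.70 + 129 @ $25.20 = $9,317.10

COGS = $18,435.75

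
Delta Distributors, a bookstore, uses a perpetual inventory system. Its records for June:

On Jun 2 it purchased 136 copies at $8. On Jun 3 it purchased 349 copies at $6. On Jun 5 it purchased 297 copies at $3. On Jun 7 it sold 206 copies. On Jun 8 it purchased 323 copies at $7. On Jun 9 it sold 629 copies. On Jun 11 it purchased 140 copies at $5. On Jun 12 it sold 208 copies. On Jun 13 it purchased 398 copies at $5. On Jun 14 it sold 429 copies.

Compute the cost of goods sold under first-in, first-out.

COGS = $8,169

Jun 7, 206 sold [FIFO — oldest first]: 136 @ $8 + 70 @ $6 = $1,508
Jun 9, 629 sold [FIFO — oldest first]: 279 @ $6 + 297 @ $3 + 53 @ $7 = $2,936
Jun 12, 208 sold [FIFO — oldest first]: 208 @ $7 = $1,456
Jun 14, 429 sold [FIFO — oldest first]: 62 @ $7 + 140 @ $5 + 227 @ $5 = $2,269
Total COGS = $1,508 + $2,936 + $1,456 + $2,269 = $8,169
Ending inventory: 171 @ $5 = $855
Check: goods available $9,024 = COGS $8,169 + ending $855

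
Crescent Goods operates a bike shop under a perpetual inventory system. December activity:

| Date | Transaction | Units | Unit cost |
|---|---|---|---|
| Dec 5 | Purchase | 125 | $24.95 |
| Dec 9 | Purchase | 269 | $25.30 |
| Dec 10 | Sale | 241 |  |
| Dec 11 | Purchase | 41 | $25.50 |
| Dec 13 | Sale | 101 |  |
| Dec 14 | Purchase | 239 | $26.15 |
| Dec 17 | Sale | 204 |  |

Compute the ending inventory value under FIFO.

Ending inventory = $3,347.20

Dec 10, 241 sold [FIFO — oldest first]: 125 @ $24.95 + 116 @ $25.30 = $6,053.55
Dec 13, 101 sold [FIFO — oldest first]: 101 @ $25.30 = $2,555.30
Dec 17, 204 sold [FIFO — oldest first]: 52 @ $25.30 + 41 @ $25.50 + 111 @ $26.15 = $5,263.75
Total COGS = $6,053.55 + $2,555.30 + $5,263.75 = $13,872.60
Ending inventory: 128 @ $26.15 = $3,347.20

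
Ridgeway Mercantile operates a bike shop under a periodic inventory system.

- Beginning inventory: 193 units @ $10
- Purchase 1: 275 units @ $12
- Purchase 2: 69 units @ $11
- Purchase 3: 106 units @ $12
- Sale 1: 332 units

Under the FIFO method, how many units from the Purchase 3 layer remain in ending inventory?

Sale 1 (332) [FIFO — oldest first]: 193 @ $10 + 139 @ $12 = $3,598
Ending inventory: 136 @ $12 + 69 @ $11 + 106 @ $12 = $3,663
Check: goods available $7,261 = COGS $3,598 + ending $3,663

106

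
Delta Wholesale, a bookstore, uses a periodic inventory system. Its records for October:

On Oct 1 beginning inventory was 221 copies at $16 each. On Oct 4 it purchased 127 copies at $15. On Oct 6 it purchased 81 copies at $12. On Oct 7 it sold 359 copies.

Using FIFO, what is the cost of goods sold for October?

Oct 7, 359 sold [FIFO — oldest first]: 221 @ $16 + 127 @ $15 + 11 @ $12 = $5,573
Ending inventory: 70 @ $12 = $840

COGS = $5,573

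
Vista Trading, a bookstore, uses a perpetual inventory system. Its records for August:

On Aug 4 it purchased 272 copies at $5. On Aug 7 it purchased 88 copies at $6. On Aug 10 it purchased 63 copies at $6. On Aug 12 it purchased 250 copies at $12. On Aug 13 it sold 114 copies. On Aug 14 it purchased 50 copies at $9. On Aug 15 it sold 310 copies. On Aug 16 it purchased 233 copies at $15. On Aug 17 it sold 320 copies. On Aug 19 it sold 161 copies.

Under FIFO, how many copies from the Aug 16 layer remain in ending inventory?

51

Aug 13, 114 sold [FIFO — oldest first]: 114 @ $5 = $570
Aug 15, 310 sold [FIFO — oldest first]: 158 @ $5 + 88 @ $6 + 63 @ $6 + 1 @ $12 = $1,708
Aug 17, 320 sold [FIFO — oldest first]: 249 @ $12 + 50 @ $9 + 21 @ $15 = $3,753
Aug 19, 161 sold [FIFO — oldest first]: 161 @ $15 = $2,415
Total COGS = $570 + $1,708 + $3,753 + $2,415 = $8,446
Ending inventory: 51 @ $15 = $765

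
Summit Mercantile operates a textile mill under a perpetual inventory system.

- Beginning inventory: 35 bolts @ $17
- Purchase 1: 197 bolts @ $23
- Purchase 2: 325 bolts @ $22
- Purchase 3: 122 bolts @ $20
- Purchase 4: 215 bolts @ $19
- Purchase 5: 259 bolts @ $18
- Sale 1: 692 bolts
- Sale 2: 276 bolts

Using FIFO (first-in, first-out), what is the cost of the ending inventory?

Sale 1 (692) [FIFO — oldest first]: 35 @ $17 + 197 @ $23 + 325 @ $22 + 122 @ $20 + 13 @ $19 = $14,963
Sale 2 (276) [FIFO — oldest first]: 202 @ $19 + 74 @ $18 = $5,170
Total COGS = $14,963 + $5,170 = $20,133
Ending inventory: 185 @ $18 = $3,330

Ending inventory = $3,330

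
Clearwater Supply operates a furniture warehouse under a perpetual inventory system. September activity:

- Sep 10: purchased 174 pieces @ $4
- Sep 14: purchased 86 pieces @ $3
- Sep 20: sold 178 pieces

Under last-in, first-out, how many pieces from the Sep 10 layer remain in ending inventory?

Sep 20, 178 sold [LIFO — newest first]: 86 @ $3 + 92 @ $4 = $626
Ending inventory: 82 @ $4 = $328
Check: goods available $954 = COGS $626 + ending $328

82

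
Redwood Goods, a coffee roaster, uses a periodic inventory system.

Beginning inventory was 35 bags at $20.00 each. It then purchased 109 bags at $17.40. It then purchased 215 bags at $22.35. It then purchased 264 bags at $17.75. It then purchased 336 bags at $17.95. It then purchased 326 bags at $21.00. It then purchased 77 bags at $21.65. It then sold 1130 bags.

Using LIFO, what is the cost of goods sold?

COGS = $22,068.70

Sale 1 (1130) [LIFO — newest first]: 77 @ $21.65 + 326 @ $21.00 + 336 @ $17.95 + 264 @ $17.75 + 127 @ $22.35 = $22,068.70
Ending inventory: 35 @ $20.00 + 109 @ $17.40 + 88 @ $22.35 = $4,563.40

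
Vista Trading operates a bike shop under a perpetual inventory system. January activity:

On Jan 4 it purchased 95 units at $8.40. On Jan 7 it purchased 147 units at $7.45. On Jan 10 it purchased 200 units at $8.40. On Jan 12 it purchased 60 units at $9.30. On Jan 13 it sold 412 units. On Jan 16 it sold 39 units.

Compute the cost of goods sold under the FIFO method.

COGS = $3,656.85

Jan 13, 412 sold [FIFO — oldest first]: 95 @ $8.40 + 147 @ $7.45 + 170 @ $8.40 = $3,321.15
Jan 16, 39 sold [FIFO — oldest first]: 30 @ $8.40 + 9 @ $9.30 = $335.70
Total COGS = $3,321.15 + $335.70 = $3,656.85
Ending inventory: 51 @ $9.30 = $474.30
Check: goods available $4,131.15 = COGS $3,656.85 + ending $474.30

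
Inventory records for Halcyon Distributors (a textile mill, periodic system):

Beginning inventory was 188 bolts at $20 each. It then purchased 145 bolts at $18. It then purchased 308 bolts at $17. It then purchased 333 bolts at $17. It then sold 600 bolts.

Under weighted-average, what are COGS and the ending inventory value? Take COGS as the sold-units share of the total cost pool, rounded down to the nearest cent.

COGS = $10,636.75; ending inventory = $6,630.25

Sale 1, sell 600: 600/974 × $17,267.00 → $10,636.75
Ending inventory (cost pool remaining) = $6,630.25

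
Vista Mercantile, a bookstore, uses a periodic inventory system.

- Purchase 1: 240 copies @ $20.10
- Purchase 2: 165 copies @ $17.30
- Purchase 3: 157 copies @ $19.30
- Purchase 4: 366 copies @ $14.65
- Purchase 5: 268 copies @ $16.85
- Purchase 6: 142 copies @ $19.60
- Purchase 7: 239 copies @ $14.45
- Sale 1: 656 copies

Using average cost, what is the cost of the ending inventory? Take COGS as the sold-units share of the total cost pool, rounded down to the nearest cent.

Ending inventory = $15,665.21

Sale 1, sell 656: 656/1577 × $26,823.05 → $11,157.84
Ending inventory (cost pool remaining) = $15,665.21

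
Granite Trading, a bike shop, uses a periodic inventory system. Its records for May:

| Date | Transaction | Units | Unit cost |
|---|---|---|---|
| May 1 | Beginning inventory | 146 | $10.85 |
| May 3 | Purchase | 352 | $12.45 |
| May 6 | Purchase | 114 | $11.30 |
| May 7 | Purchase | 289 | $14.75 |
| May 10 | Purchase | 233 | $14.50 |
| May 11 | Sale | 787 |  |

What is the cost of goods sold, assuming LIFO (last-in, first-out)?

May 11, 787 sold [LIFO — newest first]: 233 @ $14.50 + 289 @ $14.75 + 114 @ $11.30 + 151 @ $12.45 = $10,809.40
Ending inventory: 146 @ $10.85 + 201 @ $12.45 = $4,086.55
Check: goods available $14,895.95 = COGS $10,809.40 + ending $4,086.55

COGS = $10,809.40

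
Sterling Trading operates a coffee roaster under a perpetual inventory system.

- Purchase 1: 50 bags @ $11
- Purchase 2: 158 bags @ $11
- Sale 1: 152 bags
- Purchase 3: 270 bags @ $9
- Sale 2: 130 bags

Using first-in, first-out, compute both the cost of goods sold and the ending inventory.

COGS = $2,954; ending inventory = $1,764

Sale 1 (152) [FIFO — oldest first]: 50 @ $11 + 102 @ $11 = $1,672
Sale 2 (130) [FIFO — oldest first]: 56 @ $11 + 74 @ $9 = $1,282
Total COGS = $1,672 + $1,282 = $2,954
Ending inventory: 196 @ $9 = $1,764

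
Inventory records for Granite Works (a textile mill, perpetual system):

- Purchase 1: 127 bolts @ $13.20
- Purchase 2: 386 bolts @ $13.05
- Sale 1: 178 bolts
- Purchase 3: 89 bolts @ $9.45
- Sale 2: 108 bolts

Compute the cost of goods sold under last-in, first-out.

COGS = $3,411.90

Sale 1 (178) [LIFO — newest first]: 178 @ $13.05 = $2,322.90
Sale 2 (108) [LIFO — newest first]: 89 @ $9.45 + 19 @ $13.05 = $1,089.00
Total COGS = $2,322.90 + $1,089.00 = $3,411.90
Ending inventory: 127 @ $13.20 + 189 @ $13.05 = $4,142.85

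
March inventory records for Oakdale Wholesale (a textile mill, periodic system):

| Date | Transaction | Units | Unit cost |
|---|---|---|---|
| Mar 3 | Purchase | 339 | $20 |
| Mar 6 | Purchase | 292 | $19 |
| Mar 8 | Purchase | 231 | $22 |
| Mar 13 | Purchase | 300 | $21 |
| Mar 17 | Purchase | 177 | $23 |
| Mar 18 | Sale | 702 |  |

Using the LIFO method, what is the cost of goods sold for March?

Mar 18, 702 sold [LIFO — newest first]: 177 @ $23 + 300 @ $21 + 225 @ $22 = $15,321
Ending inventory: 339 @ $20 + 292 @ $19 + 6 @ $22 = $12,460

COGS = $15,321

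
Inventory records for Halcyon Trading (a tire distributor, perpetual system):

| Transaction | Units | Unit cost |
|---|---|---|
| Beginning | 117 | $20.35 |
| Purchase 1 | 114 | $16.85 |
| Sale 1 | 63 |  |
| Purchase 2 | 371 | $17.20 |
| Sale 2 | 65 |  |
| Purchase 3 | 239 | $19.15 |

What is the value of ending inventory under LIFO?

Ending inventory = $13,080.35

Sale 1 (63) [LIFO — newest first]: 63 @ $16.85 = $1,061.55
Sale 2 (65) [LIFO — newest first]: 65 @ $17.20 = $1,118.00
Total COGS = $1,061.55 + $1,118.00 = $2,179.55
Ending inventory: 117 @ $20.35 + 51 @ $16.85 + 306 @ $17.20 + 239 @ $19.15 = $13,080.35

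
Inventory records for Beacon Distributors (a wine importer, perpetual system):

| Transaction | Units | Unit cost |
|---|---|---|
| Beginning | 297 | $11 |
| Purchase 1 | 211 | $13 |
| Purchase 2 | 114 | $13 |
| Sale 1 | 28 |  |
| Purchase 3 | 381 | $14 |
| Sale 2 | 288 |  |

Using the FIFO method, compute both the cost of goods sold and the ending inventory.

Sale 1 (28) [FIFO — oldest first]: 28 @ $11 = $308
Sale 2 (288) [FIFO — oldest first]: 269 @ $11 + 19 @ $13 = $3,206
Total COGS = $308 + $3,206 = $3,514
Ending inventory: 192 @ $13 + 114 @ $13 + 381 @ $14 = $9,312

COGS = $3,514; ending inventory = $9,312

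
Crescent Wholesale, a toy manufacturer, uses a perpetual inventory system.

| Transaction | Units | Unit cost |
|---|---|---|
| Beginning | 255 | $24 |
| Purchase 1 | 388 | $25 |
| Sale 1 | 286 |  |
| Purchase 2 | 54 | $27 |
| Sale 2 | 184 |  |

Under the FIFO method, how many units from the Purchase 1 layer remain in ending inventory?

173

Sale 1 (286) [FIFO — oldest first]: 255 @ $24 + 31 @ $25 = $6,895
Sale 2 (184) [FIFO — oldest first]: 184 @ $25 = $4,600
Total COGS = $6,895 + $4,600 = $11,495
Ending inventory: 173 @ $25 + 54 @ $27 = $5,783
Check: goods available $17,278 = COGS $11,495 + ending $5,783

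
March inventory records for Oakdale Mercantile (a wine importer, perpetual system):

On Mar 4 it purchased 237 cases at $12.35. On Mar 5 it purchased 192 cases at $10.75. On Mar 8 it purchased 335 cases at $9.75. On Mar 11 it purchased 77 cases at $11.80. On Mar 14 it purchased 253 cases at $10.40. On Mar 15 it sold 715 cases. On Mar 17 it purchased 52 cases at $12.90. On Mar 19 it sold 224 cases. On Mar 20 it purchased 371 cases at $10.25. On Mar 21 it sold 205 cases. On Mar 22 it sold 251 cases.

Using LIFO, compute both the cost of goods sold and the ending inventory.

COGS = $14,763.85; ending inventory = $1,506.70

Mar 15, 715 sold [LIFO — newest first]: 253 @ $10.40 + 77 @ $11.80 + 335 @ $9.75 + 50 @ $10.75 = $7,343.55
Mar 19, 224 sold [LIFO — newest first]: 52 @ $12.90 + 142 @ $10.75 + 30 @ $12.35 = $2,567.80
Mar 21, 205 sold [LIFO — newest first]: 205 @ $10.25 = $2,101.25
Mar 22, 251 sold [LIFO — newest first]: 166 @ $10.25 + 85 @ $12.35 = $2,751.25
Total COGS = $7,343.55 + $2,567.80 + $2,101.25 + $2,751.25 = $14,763.85
Ending inventory: 122 @ $12.35 = $1,506.70
Check: goods available $16,270.55 = COGS $14,763.85 + ending $1,506.70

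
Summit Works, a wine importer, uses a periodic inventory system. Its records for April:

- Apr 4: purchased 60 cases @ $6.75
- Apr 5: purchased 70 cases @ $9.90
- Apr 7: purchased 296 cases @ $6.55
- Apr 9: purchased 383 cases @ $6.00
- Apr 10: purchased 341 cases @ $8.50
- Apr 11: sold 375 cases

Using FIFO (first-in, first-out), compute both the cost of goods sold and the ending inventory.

Apr 11, 375 sold [FIFO — oldest first]: 60 @ $6.75 + 70 @ $9.90 + 245 @ $6.55 = $2,702.75
Ending inventory: 51 @ $6.55 + 383 @ $6.00 + 341 @ $8.50 = $5,530.55

COGS = $2,702.75; ending inventory = $5,530.55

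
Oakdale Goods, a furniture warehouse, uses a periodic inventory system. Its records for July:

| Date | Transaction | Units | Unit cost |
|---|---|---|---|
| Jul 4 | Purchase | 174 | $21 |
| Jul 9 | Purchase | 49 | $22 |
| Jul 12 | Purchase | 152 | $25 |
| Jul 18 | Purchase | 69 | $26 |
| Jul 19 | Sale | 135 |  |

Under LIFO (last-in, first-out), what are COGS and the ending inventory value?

Jul 19, 135 sold [LIFO — newest first]: 69 @ $26 + 66 @ $25 = $3,444
Ending inventory: 174 @ $21 + 49 @ $22 + 86 @ $25 = $6,882
Check: goods available $10,326 = COGS $3,444 + ending $6,882

COGS = $3,444; ending inventory = $6,882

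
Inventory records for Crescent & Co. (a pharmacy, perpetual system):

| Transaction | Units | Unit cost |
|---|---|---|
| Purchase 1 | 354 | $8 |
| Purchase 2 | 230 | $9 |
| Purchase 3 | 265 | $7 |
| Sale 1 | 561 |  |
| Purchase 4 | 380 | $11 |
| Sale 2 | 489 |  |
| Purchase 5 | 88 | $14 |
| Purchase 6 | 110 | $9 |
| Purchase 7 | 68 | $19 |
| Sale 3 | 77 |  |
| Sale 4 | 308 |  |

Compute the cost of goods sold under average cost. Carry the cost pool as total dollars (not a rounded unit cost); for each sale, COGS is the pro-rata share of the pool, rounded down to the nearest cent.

COGS = $13,743.36

After Purchase 1: 354 on hand, pool $2,832.00 (≈ $8.0000 each)
After Purchase 2: 584 on hand, pool $4,902.00 (≈ $8.3938 each)
After Purchase 3: 849 on hand, pool $6,757.00 (≈ $7.9588 each)
Sale 1, sell 561: 561/849 × $6,757.00 → $4,464.87
After Purchase 4: 668 on hand, pool $6,472.13 (≈ $9.6888 each)
Sale 2, sell 489: 489/668 × $6,472.13 → $4,737.83
After Purchase 5: 267 on hand, pool $2,966.30 (≈ $11.1097 each)
After Purchase 6: 377 on hand, pool $3,956.30 (≈ $10.4942 each)
After Purchase 7: 445 on hand, pool $5,248.30 (≈ $11.7939 each)
Sale 3, sell 77: 77/445 × $5,248.30 → $908.13
Sale 4, sell 308: 308/368 × $4,340.17 → $3,632.53
Total COGS = $4,464.87 + $4,737.83 + $908.13 + $3,632.53 = $13,743.36
Ending inventory (cost pool remaining) = $707.64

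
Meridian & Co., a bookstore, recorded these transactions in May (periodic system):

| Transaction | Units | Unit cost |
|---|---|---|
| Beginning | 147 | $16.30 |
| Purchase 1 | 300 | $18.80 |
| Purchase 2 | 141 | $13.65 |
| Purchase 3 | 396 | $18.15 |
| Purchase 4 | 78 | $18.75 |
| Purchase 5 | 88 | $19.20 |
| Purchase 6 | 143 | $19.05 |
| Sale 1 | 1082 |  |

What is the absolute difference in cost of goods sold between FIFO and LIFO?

$430.45

FIFO COGS: 147 @ $16.30 + 300 @ $18.80 + 141 @ $13.65 + 396 @ $18.15 + 78 @ $18.75 + 20 @ $19.20 = $18,994.65
LIFO COGS: 143 @ $19.05 + 88 @ $19.20 + 78 @ $18.75 + 396 @ $18.15 + 141 @ $13.65 + 236 @ $18.80 = $19,425.10
Difference = |$18,994.65 − $19,425.10| = $430.45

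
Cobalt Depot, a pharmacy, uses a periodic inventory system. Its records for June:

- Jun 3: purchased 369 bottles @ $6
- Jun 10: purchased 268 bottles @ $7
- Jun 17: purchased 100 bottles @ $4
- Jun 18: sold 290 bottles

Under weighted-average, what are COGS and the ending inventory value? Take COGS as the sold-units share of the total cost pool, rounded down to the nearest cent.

Jun 18, sell 290: 290/737 × $4,490.00 → $1,766.75
Ending inventory (cost pool remaining) = $2,723.25

COGS = $1,766.75; ending inventory = $2,723.25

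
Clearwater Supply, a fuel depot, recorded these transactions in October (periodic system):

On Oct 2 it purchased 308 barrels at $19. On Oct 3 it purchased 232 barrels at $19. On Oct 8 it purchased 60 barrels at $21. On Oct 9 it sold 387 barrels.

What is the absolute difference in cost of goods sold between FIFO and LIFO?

FIFO COGS: 308 @ $19 + 79 @ $19 = $7,353
LIFO COGS: 60 @ $21 + 232 @ $19 + 95 @ $19 = $7,473
Difference = |$7,353 − $7,473| = $120

$120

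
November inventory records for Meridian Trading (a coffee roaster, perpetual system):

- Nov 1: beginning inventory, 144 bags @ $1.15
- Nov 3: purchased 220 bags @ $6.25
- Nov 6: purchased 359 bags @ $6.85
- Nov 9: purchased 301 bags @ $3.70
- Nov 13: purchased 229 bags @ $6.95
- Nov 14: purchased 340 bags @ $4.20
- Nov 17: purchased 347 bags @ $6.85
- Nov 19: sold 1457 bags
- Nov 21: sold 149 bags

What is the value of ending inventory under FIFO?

Nov 19, 1457 sold [FIFO — oldest first]: 144 @ $1.15 + 220 @ $6.25 + 359 @ $6.85 + 301 @ $3.70 + 229 @ $6.95 + 204 @ $4.20 = $7,561.80
Nov 21, 149 sold [FIFO — oldest first]: 136 @ $4.20 + 13 @ $6.85 = $660.25
Total COGS = $7,561.80 + $660.25 = $8,222.05
Ending inventory: 334 @ $6.85 = $2,287.90
Check: goods available $10,509.95 = COGS $8,222.05 + ending $2,287.90

Ending inventory = $2,287.90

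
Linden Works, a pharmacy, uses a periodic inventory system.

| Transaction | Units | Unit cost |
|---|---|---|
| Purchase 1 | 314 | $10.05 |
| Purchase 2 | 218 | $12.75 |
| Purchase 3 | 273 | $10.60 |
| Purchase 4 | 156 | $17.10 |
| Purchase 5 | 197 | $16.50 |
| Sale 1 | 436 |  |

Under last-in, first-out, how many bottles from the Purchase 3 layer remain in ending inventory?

190

Sale 1 (436) [LIFO — newest first]: 197 @ $16.50 + 156 @ $17.10 + 83 @ $10.60 = $6,797.90
Ending inventory: 314 @ $10.05 + 218 @ $12.75 + 190 @ $10.60 = $7,949.20
Check: goods available $14,747.10 = COGS $6,797.90 + ending $7,949.20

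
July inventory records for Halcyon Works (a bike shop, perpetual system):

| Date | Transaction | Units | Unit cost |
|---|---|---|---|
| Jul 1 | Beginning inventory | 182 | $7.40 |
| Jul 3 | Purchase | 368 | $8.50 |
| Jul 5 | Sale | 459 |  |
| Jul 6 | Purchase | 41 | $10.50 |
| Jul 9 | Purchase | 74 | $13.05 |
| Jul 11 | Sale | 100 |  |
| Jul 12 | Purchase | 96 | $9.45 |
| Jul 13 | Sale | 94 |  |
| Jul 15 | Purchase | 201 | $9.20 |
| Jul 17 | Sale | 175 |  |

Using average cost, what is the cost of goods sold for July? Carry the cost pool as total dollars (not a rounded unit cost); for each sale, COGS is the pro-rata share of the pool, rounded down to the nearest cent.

After Jul 1: 182 on hand, pool $1,346.80 (≈ $7.4000 each)
After Jul 3: 550 on hand, pool $4,474.80 (≈ $8.1360 each)
Jul 5, sell 459: 459/550 × $4,474.80 → $3,734.42
After Jul 6: 132 on hand, pool $1,170.88 (≈ $8.8703 each)
After Jul 9: 206 on hand, pool $2,136.58 (≈ $10.3717 each)
Jul 11, sell 100: 100/206 × $2,136.58 → $1,037.17
After Jul 12: 202 on hand, pool $2,006.61 (≈ $9.9337 each)
Jul 13, sell 94: 94/202 × $2,006.61 → $933.76
After Jul 15: 309 on hand, pool $2,922.05 (≈ $9.4565 each)
Jul 17, sell 175: 175/309 × $2,922.05 → $1,654.88
Total COGS = $3,734.42 + $1,037.17 + $933.76 + $1,654.88 = $7,360.23
Ending inventory (cost pool remaining) = $1,267.17

COGS = $7,360.23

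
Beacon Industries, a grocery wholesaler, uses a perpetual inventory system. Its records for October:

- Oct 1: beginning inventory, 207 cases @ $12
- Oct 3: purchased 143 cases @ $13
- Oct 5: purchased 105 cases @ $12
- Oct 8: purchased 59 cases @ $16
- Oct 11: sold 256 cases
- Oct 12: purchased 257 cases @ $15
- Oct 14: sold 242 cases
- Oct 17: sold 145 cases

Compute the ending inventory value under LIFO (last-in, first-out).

Ending inventory = $1,536

Oct 11, 256 sold [LIFO — newest first]: 59 @ $16 + 105 @ $12 + 92 @ $13 = $3,400
Oct 14, 242 sold [LIFO — newest first]: 242 @ $15 = $3,630
Oct 17, 145 sold [LIFO — newest first]: 15 @ $15 + 51 @ $13 + 79 @ $12 = $1,836
Total COGS = $3,400 + $3,630 + $1,836 = $8,866
Ending inventory: 128 @ $12 = $1,536
Check: goods available $10,402 = COGS $8,866 + ending $1,536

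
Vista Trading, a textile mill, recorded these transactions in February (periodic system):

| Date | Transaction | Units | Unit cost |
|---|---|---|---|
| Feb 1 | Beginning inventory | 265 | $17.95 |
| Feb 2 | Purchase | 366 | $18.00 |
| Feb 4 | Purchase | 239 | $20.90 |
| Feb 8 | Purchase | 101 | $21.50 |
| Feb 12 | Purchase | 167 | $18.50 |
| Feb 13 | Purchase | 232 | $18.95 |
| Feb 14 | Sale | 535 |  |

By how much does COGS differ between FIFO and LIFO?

FIFO COGS: 265 @ $17.95 + 270 @ $18.00 = $9,616.75
LIFO COGS: 232 @ $18.95 + 167 @ $18.50 + 101 @ $21.50 + 35 @ $20.90 = $10,388.90
Difference = |$9,616.75 − $10,388.90| = $772.15

$772.15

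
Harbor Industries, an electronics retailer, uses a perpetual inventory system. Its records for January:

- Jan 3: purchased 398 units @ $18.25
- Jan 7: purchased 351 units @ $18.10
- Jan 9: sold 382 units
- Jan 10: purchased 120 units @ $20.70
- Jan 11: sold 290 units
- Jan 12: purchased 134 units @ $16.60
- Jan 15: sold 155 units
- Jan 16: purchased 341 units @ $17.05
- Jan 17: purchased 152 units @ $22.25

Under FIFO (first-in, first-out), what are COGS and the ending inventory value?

Jan 9, 382 sold [FIFO — oldest first]: 382 @ $18.25 = $6,971.50
Jan 11, 290 sold [FIFO — oldest first]: 16 @ $18.25 + 274 @ $18.10 = $5,251.40
Jan 15, 155 sold [FIFO — oldest first]: 77 @ $18.10 + 78 @ $20.70 = $3,008.30
Total COGS = $6,971.50 + $5,251.40 + $3,008.30 = $15,231.20
Ending inventory: 42 @ $20.70 + 134 @ $16.60 + 341 @ $17.05 + 152 @ $22.25 = $12,289.85

COGS = $15,231.20; ending inventory = $12,289.85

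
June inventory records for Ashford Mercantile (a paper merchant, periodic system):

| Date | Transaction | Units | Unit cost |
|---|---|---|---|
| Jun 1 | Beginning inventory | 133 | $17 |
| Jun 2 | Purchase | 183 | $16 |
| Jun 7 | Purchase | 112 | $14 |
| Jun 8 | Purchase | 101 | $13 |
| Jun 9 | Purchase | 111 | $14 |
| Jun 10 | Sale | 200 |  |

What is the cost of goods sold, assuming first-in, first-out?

Jun 10, 200 sold [FIFO — oldest first]: 133 @ $17 + 67 @ $16 = $3,333
Ending inventory: 116 @ $16 + 112 @ $14 + 101 @ $13 + 111 @ $14 = $6,291
Check: goods available $9,624 = COGS $3,333 + ending $6,291

COGS = $3,333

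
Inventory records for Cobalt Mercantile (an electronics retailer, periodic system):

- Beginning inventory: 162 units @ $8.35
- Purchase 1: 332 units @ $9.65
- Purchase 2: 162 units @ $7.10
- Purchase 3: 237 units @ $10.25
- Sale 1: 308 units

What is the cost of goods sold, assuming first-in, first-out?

COGS = $2,761.60

Sale 1 (308) [FIFO — oldest first]: 162 @ $8.35 + 146 @ $9.65 = $2,761.60
Ending inventory: 186 @ $9.65 + 162 @ $7.10 + 237 @ $10.25 = $5,374.35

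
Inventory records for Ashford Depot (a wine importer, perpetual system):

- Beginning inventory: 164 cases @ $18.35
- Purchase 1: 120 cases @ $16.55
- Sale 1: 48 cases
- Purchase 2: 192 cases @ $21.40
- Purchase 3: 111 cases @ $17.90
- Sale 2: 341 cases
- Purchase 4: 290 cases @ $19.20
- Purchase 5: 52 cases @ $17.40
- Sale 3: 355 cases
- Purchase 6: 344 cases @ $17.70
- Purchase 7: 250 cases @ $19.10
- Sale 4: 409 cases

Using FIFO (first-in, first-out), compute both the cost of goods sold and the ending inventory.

COGS = $21,528.70; ending inventory = $6,899.00

Sale 1 (48) [FIFO — oldest first]: 48 @ $18.35 = $880.80
Sale 2 (341) [FIFO — oldest first]: 116 @ $18.35 + 120 @ $16.55 + 105 @ $21.40 = $6,361.60
Sale 3 (355) [FIFO — oldest first]: 87 @ $21.40 + 111 @ $17.90 + 157 @ $19.20 = $6,863.10
Sale 4 (409) [FIFO — oldest first]: 133 @ $19.20 + 52 @ $17.40 + 224 @ $17.70 = $7,423.20
Total COGS = $880.80 + $6,361.60 + $6,863.10 + $7,423.20 = $21,528.70
Ending inventory: 120 @ $17.70 + 250 @ $19.10 = $6,899.00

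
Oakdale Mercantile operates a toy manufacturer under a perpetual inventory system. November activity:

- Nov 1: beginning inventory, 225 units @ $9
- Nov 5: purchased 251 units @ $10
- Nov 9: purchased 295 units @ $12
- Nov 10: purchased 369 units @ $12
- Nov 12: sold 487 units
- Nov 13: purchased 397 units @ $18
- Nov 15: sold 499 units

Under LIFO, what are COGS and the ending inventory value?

Nov 12, 487 sold [LIFO — newest first]: 369 @ $12 + 118 @ $12 = $5,844
Nov 15, 499 sold [LIFO — newest first]: 397 @ $18 + 102 @ $12 = $8,370
Total COGS = $5,844 + $8,370 = $14,214
Ending inventory: 225 @ $9 + 251 @ $10 + 75 @ $12 = $5,435

COGS = $14,214; ending inventory = $5,435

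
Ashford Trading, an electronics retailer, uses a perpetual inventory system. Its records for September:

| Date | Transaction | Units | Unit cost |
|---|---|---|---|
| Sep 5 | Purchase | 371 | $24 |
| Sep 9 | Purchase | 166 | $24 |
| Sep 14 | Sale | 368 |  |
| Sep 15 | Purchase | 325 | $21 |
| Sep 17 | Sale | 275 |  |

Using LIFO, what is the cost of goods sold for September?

COGS = $14,607

Sep 14, 368 sold [LIFO — newest first]: 166 @ $24 + 202 @ $24 = $8,832
Sep 17, 275 sold [LIFO — newest first]: 275 @ $21 = $5,775
Total COGS = $8,832 + $5,775 = $14,607
Ending inventory: 169 @ $24 + 50 @ $21 = $5,106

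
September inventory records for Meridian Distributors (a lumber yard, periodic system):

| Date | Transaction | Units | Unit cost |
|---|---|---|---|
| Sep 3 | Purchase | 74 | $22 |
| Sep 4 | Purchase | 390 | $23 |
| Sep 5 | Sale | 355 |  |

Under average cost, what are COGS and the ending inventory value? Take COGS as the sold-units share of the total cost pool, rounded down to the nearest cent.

COGS = $8,108.38; ending inventory = $2,489.62

Sep 5, sell 355: 355/464 × $10,598.00 → $8,108.38
Ending inventory (cost pool remaining) = $2,489.62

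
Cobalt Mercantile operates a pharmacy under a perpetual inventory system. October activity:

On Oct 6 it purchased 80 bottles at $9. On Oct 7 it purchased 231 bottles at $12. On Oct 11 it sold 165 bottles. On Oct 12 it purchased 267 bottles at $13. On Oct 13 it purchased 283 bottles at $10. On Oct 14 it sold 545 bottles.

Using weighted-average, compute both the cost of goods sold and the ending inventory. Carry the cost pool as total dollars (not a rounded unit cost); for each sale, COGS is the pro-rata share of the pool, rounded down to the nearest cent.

After Oct 6: 80 on hand, pool $720.00 (≈ $9.0000 each)
After Oct 7: 311 on hand, pool $3,492.00 (≈ $11.2283 each)
Oct 11, sell 165: 165/311 × $3,492.00 → $1,852.66
After Oct 12: 413 on hand, pool $5,110.34 (≈ $12.3737 each)
After Oct 13: 696 on hand, pool $7,940.34 (≈ $11.4085 each)
Oct 14, sell 545: 545/696 × $7,940.34 → $6,217.65
Total COGS = $1,852.66 + $6,217.65 = $8,070.31
Ending inventory (cost pool remaining) = $1,722.69
Check: goods available $9,793.00 = COGS $8,070.31 + ending $1,722.69

COGS = $8,070.31; ending inventory = $1,722.69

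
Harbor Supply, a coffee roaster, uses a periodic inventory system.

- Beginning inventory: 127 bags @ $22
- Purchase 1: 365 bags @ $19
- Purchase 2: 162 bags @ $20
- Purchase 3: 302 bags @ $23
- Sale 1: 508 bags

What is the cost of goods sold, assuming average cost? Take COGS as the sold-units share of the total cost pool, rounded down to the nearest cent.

Sale 1, sell 508: 508/956 × $19,915.00 → $10,582.44
Ending inventory (cost pool remaining) = $9,332.56

COGS = $10,582.44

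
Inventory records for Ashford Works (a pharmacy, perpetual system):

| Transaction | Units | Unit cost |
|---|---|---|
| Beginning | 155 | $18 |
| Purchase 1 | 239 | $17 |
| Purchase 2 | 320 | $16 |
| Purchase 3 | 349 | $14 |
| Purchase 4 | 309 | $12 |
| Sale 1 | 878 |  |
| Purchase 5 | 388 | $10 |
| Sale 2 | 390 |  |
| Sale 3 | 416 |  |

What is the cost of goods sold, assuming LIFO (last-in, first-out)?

Sale 1 (878) [LIFO — newest first]: 309 @ $12 + 349 @ $14 + 220 @ $16 = $12,114
Sale 2 (390) [LIFO — newest first]: 388 @ $10 + 2 @ $16 = $3,912
Sale 3 (416) [LIFO — newest first]: 98 @ $16 + 239 @ $17 + 79 @ $18 = $7,053
Total COGS = $12,114 + $3,912 + $7,053 = $23,079
Ending inventory: 76 @ $18 = $1,368

COGS = $23,079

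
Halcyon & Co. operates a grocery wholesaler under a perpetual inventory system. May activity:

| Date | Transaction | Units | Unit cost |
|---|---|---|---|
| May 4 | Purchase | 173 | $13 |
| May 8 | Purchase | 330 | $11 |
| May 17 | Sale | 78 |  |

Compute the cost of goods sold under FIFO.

COGS = $1,014

May 17, 78 sold [FIFO — oldest first]: 78 @ $13 = $1,014
Ending inventory: 95 @ $13 + 330 @ $11 = $4,865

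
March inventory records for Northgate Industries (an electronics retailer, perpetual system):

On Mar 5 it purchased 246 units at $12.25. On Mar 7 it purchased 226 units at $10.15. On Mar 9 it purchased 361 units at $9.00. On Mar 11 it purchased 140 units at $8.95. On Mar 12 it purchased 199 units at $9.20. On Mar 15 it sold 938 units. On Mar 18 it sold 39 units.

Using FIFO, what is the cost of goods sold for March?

COGS = $9,846.20

Mar 15, 938 sold [FIFO — oldest first]: 246 @ $12.25 + 226 @ $10.15 + 361 @ $9.00 + 105 @ $8.95 = $9,496.15
Mar 18, 39 sold [FIFO — oldest first]: 35 @ $8.95 + 4 @ $9.20 = $350.05
Total COGS = $9,496.15 + $350.05 = $9,846.20
Ending inventory: 195 @ $9.20 = $1,794.00
Check: goods available $11,640.20 = COGS $9,846.20 + ending $1,794.00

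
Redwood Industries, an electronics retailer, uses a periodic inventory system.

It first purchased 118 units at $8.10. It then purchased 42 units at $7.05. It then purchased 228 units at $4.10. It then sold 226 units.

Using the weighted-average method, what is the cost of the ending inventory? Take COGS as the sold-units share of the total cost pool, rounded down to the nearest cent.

Ending inventory = $913.01

Sale 1, sell 226: 226/388 × $2,186.70 → $1,273.69
Ending inventory (cost pool remaining) = $913.01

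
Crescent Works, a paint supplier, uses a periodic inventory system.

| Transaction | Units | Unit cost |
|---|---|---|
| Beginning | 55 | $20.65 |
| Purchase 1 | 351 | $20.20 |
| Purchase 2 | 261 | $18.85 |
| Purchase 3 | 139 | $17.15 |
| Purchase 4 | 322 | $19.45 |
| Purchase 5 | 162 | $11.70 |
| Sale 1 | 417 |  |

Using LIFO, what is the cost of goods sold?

Sale 1 (417) [LIFO — newest first]: 162 @ $11.70 + 255 @ $19.45 = $6,855.15
Ending inventory: 55 @ $20.65 + 351 @ $20.20 + 261 @ $18.85 + 139 @ $17.15 + 67 @ $19.45 = $16,832.80

COGS = $6,855.15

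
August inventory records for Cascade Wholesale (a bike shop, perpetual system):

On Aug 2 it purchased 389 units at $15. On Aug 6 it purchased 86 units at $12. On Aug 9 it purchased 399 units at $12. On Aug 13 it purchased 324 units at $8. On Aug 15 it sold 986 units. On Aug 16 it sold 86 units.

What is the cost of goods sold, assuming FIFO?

Aug 15, 986 sold [FIFO — oldest first]: 389 @ $15 + 86 @ $12 + 399 @ $12 + 112 @ $8 = $12,551
Aug 16, 86 sold [FIFO — oldest first]: 86 @ $8 = $688
Total COGS = $12,551 + $688 = $13,239
Ending inventory: 126 @ $8 = $1,008

COGS = $13,239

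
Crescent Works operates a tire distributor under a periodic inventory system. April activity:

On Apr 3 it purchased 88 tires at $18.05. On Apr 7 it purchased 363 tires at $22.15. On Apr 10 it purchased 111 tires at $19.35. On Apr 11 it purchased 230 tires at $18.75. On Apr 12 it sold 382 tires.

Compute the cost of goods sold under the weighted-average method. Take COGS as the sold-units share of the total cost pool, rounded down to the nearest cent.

Apr 12, sell 382: 382/792 × $16,089.20 → $7,760.19
Ending inventory (cost pool remaining) = $8,329.01

COGS = $7,760.19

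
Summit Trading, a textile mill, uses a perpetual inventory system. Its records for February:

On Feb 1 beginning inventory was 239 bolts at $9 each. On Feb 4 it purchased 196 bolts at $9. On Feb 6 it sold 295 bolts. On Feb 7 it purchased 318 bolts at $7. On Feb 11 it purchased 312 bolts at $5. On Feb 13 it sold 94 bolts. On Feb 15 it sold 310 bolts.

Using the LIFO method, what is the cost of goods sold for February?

Feb 6, 295 sold [LIFO — newest first]: 196 @ $9 + 99 @ $9 = $2,655
Feb 13, 94 sold [LIFO — newest first]: 94 @ $5 = $470
Feb 15, 310 sold [LIFO — newest first]: 218 @ $5 + 92 @ $7 = $1,734
Total COGS = $2,655 + $470 + $1,734 = $4,859
Ending inventory: 140 @ $9 + 226 @ $7 = $2,842
Check: goods available $7,701 = COGS $4,859 + ending $2,842

COGS = $4,859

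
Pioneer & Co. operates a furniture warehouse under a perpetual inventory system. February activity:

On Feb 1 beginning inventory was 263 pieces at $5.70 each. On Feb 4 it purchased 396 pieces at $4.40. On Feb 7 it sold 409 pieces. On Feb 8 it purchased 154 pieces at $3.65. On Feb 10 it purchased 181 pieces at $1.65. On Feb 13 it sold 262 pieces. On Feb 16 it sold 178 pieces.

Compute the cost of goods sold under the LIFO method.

COGS = $3,275.75

Feb 7, 409 sold [LIFO — newest first]: 396 @ $4.40 + 13 @ $5.70 = $1,816.50
Feb 13, 262 sold [LIFO — newest first]: 181 @ $1.65 + 81 @ $3.65 = $594.30
Feb 16, 178 sold [LIFO — newest first]: 73 @ $3.65 + 105 @ $5.70 = $864.95
Total COGS = $1,816.50 + $594.30 + $864.95 = $3,275.75
Ending inventory: 145 @ $5.70 = $826.50
Check: goods available $4,102.25 = COGS $3,275.75 + ending $826.50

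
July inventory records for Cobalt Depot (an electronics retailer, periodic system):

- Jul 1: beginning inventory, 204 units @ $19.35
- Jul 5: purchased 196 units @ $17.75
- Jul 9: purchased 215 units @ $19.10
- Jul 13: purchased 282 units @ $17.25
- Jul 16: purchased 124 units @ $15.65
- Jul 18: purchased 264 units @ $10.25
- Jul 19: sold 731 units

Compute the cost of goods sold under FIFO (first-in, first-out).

COGS = $13,533.90

Jul 19, 731 sold [FIFO — oldest first]: 204 @ $19.35 + 196 @ $17.75 + 215 @ $19.10 + 116 @ $17.25 = $13,533.90
Ending inventory: 166 @ $17.25 + 124 @ $15.65 + 264 @ $10.25 = $7,510.10
Check: goods available $21,044.00 = COGS $13,533.90 + ending $7,510.10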